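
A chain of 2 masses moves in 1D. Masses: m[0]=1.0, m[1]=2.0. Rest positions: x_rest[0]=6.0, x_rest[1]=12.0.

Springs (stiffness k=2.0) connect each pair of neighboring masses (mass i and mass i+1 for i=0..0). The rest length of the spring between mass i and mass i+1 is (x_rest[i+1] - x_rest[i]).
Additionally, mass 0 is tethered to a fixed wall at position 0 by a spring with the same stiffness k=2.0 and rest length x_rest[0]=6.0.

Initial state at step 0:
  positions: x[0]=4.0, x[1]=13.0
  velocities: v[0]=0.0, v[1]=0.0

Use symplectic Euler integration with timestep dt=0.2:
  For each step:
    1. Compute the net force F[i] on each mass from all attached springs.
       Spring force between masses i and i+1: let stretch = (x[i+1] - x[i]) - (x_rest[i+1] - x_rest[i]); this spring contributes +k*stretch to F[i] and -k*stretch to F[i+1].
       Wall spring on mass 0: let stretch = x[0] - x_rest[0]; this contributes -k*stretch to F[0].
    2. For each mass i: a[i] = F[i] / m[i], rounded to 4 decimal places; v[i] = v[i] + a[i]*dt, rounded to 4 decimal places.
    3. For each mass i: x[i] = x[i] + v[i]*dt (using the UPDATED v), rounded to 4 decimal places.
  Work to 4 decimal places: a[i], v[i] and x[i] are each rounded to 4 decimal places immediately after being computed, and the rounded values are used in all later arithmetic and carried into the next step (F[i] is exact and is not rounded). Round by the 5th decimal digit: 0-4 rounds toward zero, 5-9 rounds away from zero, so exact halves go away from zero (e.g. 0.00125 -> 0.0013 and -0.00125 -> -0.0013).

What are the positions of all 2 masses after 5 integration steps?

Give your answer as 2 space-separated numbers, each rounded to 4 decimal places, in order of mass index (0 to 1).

Step 0: x=[4.0000 13.0000] v=[0.0000 0.0000]
Step 1: x=[4.4000 12.8800] v=[2.0000 -0.6000]
Step 2: x=[5.1264 12.6608] v=[3.6320 -1.0960]
Step 3: x=[6.0454 12.3802] v=[4.5952 -1.4029]
Step 4: x=[6.9876 12.0862] v=[4.7110 -1.4699]
Step 5: x=[7.7787 11.8283] v=[3.9554 -1.2896]

Answer: 7.7787 11.8283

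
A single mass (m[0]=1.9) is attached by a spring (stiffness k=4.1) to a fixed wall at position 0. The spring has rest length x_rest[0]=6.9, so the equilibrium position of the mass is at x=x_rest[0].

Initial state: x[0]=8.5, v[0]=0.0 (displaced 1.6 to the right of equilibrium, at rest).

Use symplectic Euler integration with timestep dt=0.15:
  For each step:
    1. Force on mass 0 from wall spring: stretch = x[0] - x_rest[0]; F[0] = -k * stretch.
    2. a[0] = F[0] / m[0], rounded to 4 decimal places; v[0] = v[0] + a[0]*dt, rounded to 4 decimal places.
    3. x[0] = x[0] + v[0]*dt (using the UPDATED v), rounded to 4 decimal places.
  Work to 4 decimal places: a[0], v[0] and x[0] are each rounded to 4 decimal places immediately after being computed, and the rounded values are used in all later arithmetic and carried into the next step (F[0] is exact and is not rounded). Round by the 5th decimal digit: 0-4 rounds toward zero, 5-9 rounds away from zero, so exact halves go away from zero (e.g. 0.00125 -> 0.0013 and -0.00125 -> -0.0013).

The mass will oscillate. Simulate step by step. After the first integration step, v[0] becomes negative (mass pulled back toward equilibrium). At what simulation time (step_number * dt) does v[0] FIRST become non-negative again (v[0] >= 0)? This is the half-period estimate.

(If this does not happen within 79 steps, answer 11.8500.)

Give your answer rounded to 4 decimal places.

Step 0: x=[8.5000] v=[0.0000]
Step 1: x=[8.4223] v=[-0.5179]
Step 2: x=[8.2707] v=[-1.0107]
Step 3: x=[8.0525] v=[-1.4544]
Step 4: x=[7.7784] v=[-1.8275]
Step 5: x=[7.4616] v=[-2.1118]
Step 6: x=[7.1176] v=[-2.2936]
Step 7: x=[6.7630] v=[-2.3640]
Step 8: x=[6.4150] v=[-2.3197]
Step 9: x=[6.0906] v=[-2.1627]
Step 10: x=[5.8055] v=[-1.9007]
Step 11: x=[5.5735] v=[-1.5464]
Step 12: x=[5.4060] v=[-1.1170]
Step 13: x=[5.3110] v=[-0.6334]
Step 14: x=[5.2931] v=[-0.1191]
Step 15: x=[5.3533] v=[0.4010]
First v>=0 after going negative at step 15, time=2.2500

Answer: 2.2500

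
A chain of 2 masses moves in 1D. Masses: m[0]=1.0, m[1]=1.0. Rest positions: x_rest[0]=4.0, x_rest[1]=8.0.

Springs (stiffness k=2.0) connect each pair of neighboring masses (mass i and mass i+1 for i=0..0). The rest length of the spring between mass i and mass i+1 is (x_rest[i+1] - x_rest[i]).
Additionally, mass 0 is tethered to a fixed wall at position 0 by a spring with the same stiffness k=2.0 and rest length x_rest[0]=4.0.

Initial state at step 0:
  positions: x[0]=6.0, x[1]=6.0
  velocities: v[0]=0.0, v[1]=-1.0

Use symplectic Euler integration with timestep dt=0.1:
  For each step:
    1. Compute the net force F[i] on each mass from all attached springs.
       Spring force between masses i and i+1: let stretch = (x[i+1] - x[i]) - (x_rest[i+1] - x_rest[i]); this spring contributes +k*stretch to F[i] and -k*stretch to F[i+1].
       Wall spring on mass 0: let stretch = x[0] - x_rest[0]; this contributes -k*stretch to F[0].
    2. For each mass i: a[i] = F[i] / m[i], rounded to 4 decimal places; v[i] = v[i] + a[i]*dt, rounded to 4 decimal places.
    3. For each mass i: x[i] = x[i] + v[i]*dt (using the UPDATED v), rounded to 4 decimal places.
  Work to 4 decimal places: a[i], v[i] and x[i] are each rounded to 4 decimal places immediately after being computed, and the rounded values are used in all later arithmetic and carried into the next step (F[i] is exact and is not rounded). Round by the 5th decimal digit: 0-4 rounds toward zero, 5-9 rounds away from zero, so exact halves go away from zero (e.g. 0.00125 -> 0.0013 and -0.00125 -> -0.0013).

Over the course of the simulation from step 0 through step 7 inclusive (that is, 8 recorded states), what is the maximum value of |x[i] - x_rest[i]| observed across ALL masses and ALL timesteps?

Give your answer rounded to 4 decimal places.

Step 0: x=[6.0000 6.0000] v=[0.0000 -1.0000]
Step 1: x=[5.8800 5.9800] v=[-1.2000 -0.2000]
Step 2: x=[5.6444 6.0380] v=[-2.3560 0.5800]
Step 3: x=[5.3038 6.1681] v=[-3.4062 1.3013]
Step 4: x=[4.8744 6.3609] v=[-4.2941 1.9284]
Step 5: x=[4.3772 6.6040] v=[-4.9717 2.4311]
Step 6: x=[3.8370 6.8826] v=[-5.4018 2.7857]
Step 7: x=[3.2810 7.1803] v=[-5.5601 2.9766]
Max displacement = 2.0200

Answer: 2.0200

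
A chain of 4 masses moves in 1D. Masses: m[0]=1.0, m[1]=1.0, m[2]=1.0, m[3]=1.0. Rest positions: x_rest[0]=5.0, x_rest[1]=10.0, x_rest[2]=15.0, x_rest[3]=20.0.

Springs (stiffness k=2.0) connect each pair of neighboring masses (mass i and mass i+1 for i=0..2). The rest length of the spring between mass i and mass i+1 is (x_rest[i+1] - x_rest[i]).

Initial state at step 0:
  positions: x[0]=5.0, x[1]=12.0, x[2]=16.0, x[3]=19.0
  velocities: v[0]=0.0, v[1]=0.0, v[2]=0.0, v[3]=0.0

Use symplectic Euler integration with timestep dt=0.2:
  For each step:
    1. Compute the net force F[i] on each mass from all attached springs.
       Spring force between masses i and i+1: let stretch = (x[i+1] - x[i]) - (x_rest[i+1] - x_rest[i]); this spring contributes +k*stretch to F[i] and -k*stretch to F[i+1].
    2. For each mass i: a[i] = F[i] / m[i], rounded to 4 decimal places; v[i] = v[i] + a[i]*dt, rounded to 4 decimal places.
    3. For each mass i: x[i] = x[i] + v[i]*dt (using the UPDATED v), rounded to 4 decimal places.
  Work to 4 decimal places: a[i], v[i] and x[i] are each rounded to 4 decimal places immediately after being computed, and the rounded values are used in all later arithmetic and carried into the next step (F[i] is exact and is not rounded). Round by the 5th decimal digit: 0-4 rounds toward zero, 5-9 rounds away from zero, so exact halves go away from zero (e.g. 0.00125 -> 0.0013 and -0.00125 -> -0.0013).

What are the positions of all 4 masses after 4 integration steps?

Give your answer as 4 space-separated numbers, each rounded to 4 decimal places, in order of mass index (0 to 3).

Step 0: x=[5.0000 12.0000 16.0000 19.0000] v=[0.0000 0.0000 0.0000 0.0000]
Step 1: x=[5.1600 11.7600 15.9200 19.1600] v=[0.8000 -1.2000 -0.4000 0.8000]
Step 2: x=[5.4480 11.3248 15.7664 19.4608] v=[1.4400 -2.1760 -0.7680 1.5040]
Step 3: x=[5.8061 10.7748 15.5530 19.8660] v=[1.7907 -2.7501 -1.0669 2.0262]
Step 4: x=[6.1617 10.2095 15.3024 20.3262] v=[1.7782 -2.8263 -1.2530 2.3010]

Answer: 6.1617 10.2095 15.3024 20.3262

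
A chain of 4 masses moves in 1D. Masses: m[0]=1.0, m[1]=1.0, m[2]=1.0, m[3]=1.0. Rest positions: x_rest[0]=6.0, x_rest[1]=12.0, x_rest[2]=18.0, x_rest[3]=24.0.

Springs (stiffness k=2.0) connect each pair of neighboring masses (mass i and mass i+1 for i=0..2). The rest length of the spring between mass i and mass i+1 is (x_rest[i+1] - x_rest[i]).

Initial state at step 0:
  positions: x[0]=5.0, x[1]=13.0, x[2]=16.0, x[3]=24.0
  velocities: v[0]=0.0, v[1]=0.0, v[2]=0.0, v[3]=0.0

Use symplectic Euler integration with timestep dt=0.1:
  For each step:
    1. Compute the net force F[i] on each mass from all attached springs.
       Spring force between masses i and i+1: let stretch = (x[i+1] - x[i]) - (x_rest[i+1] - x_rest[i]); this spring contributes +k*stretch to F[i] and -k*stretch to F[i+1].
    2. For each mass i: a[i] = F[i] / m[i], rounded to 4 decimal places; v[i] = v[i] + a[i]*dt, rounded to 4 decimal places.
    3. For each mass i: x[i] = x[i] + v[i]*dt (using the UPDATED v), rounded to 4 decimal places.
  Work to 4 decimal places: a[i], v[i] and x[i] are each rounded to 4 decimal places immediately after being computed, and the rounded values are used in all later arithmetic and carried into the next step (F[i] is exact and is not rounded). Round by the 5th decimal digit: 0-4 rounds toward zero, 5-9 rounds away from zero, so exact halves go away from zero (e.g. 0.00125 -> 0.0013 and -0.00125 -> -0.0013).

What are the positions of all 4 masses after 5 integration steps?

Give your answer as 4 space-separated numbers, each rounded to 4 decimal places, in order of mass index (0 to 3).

Answer: 5.5072 11.7253 17.2748 23.4928

Derivation:
Step 0: x=[5.0000 13.0000 16.0000 24.0000] v=[0.0000 0.0000 0.0000 0.0000]
Step 1: x=[5.0400 12.9000 16.1000 23.9600] v=[0.4000 -1.0000 1.0000 -0.4000]
Step 2: x=[5.1172 12.7068 16.2932 23.8828] v=[0.7720 -1.9320 1.9320 -0.7720]
Step 3: x=[5.2262 12.4335 16.5665 23.7738] v=[1.0899 -2.7326 2.7326 -1.0899]
Step 4: x=[5.3593 12.0988 16.9013 23.6407] v=[1.3314 -3.3475 3.3475 -1.3314]
Step 5: x=[5.5072 11.7253 17.2748 23.4928] v=[1.4793 -3.7349 3.7349 -1.4793]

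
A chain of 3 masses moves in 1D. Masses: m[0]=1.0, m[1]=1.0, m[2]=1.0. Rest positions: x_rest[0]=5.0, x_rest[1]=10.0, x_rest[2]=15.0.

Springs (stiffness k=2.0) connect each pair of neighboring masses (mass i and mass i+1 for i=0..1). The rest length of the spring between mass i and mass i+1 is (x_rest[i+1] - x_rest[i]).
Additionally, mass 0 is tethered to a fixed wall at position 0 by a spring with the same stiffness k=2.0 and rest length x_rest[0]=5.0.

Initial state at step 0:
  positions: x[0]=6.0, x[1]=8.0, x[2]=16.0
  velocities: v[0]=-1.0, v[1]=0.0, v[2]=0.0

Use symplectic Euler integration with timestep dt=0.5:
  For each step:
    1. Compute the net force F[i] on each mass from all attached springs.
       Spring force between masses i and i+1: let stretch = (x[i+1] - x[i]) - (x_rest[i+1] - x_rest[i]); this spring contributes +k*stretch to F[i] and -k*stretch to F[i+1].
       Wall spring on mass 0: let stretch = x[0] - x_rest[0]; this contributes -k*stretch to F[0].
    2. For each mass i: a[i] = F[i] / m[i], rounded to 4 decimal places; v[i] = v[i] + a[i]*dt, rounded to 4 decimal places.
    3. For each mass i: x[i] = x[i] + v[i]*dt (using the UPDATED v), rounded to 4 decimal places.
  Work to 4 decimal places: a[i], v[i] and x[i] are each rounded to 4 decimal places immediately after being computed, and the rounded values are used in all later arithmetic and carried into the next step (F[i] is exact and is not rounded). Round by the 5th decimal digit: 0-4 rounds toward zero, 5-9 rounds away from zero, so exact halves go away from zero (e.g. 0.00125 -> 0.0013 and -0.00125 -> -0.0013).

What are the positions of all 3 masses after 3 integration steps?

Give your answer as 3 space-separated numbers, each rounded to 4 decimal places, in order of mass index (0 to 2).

Step 0: x=[6.0000 8.0000 16.0000] v=[-1.0000 0.0000 0.0000]
Step 1: x=[3.5000 11.0000 14.5000] v=[-5.0000 6.0000 -3.0000]
Step 2: x=[3.0000 12.0000 13.7500] v=[-1.0000 2.0000 -1.5000]
Step 3: x=[5.5000 9.3750 14.6250] v=[5.0000 -5.2500 1.7500]

Answer: 5.5000 9.3750 14.6250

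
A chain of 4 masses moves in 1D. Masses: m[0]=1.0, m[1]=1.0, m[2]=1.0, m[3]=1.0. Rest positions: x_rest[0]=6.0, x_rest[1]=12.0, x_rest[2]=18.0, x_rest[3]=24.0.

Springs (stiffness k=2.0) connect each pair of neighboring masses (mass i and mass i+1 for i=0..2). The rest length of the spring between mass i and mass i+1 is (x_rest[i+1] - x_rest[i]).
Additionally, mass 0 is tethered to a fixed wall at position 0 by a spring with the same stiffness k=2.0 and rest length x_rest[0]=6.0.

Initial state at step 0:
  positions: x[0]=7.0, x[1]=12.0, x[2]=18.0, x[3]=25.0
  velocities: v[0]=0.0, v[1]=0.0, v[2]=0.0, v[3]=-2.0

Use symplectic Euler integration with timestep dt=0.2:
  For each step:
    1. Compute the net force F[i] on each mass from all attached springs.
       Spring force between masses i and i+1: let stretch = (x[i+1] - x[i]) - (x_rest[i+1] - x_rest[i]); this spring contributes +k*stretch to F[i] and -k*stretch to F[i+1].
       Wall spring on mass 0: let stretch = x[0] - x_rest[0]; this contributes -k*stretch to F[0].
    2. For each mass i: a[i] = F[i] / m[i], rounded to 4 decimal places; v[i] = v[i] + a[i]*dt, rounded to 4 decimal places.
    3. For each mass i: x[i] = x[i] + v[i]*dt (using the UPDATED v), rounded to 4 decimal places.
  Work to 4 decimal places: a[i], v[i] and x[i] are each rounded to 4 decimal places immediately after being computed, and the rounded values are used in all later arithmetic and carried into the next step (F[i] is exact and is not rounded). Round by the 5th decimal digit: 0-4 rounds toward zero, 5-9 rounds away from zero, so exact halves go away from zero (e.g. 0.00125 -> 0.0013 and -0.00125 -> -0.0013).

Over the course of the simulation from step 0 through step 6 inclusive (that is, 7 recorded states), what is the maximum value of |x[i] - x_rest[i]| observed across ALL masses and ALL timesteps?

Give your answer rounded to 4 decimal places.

Step 0: x=[7.0000 12.0000 18.0000 25.0000] v=[0.0000 0.0000 0.0000 -2.0000]
Step 1: x=[6.8400 12.0800 18.0800 24.5200] v=[-0.8000 0.4000 0.4000 -2.4000]
Step 2: x=[6.5520 12.2208 18.1952 24.0048] v=[-1.4400 0.7040 0.5760 -2.5760]
Step 3: x=[6.1933 12.3860 18.2972 23.5048] v=[-1.7933 0.8262 0.5101 -2.4998]
Step 4: x=[5.8346 12.5287 18.3429 23.0682] v=[-1.7935 0.7136 0.2287 -2.1828]
Step 5: x=[5.5447 12.6010 18.3015 22.7336] v=[-1.4497 0.3616 -0.2069 -1.6729]
Step 6: x=[5.3757 12.5649 18.1586 22.5245] v=[-0.8451 -0.1807 -0.7143 -1.0457]
Max displacement = 1.4755

Answer: 1.4755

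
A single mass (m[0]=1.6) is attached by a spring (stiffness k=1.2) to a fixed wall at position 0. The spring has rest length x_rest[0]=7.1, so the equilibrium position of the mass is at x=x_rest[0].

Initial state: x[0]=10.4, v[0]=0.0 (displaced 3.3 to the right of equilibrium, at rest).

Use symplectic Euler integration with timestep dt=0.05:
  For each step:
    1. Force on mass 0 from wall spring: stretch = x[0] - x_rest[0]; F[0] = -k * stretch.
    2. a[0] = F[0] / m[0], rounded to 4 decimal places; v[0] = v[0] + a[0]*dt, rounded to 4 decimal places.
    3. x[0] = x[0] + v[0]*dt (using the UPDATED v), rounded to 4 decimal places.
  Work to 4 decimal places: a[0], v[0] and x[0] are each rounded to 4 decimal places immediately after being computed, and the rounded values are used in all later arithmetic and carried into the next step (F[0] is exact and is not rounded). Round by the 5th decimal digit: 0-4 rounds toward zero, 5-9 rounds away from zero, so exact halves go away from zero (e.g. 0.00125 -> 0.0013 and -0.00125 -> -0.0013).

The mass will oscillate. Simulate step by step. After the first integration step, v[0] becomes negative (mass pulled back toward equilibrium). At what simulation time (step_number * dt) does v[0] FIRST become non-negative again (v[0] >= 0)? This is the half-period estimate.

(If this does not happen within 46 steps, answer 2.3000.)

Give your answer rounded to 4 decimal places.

Answer: 2.3000

Derivation:
Step 0: x=[10.4000] v=[0.0000]
Step 1: x=[10.3938] v=[-0.1238]
Step 2: x=[10.3814] v=[-0.2473]
Step 3: x=[10.3629] v=[-0.3704]
Step 4: x=[10.3383] v=[-0.4928]
Step 5: x=[10.3076] v=[-0.6142]
Step 6: x=[10.2709] v=[-0.7345]
Step 7: x=[10.2282] v=[-0.8534]
Step 8: x=[10.1797] v=[-0.9707]
Step 9: x=[10.1254] v=[-1.0862]
Step 10: x=[10.0654] v=[-1.1997]
Step 11: x=[9.9999] v=[-1.3109]
Step 12: x=[9.9289] v=[-1.4196]
Step 13: x=[9.8526] v=[-1.5257]
Step 14: x=[9.7712] v=[-1.6289]
Step 15: x=[9.6847] v=[-1.7291]
Step 16: x=[9.5934] v=[-1.8260]
Step 17: x=[9.4974] v=[-1.9195]
Step 18: x=[9.3969] v=[-2.0094]
Step 19: x=[9.2921] v=[-2.0955]
Step 20: x=[9.1832] v=[-2.1777]
Step 21: x=[9.0704] v=[-2.2558]
Step 22: x=[8.9539] v=[-2.3297]
Step 23: x=[8.8339] v=[-2.3992]
Step 24: x=[8.7107] v=[-2.4642]
Step 25: x=[8.5845] v=[-2.5246]
Step 26: x=[8.4555] v=[-2.5803]
Step 27: x=[8.3239] v=[-2.6311]
Step 28: x=[8.1901] v=[-2.6770]
Step 29: x=[8.0542] v=[-2.7179]
Step 30: x=[7.9165] v=[-2.7537]
Step 31: x=[7.7773] v=[-2.7843]
Step 32: x=[7.6368] v=[-2.8097]
Step 33: x=[7.4953] v=[-2.8298]
Step 34: x=[7.3531] v=[-2.8446]
Step 35: x=[7.2104] v=[-2.8541]
Step 36: x=[7.0675] v=[-2.8582]
Step 37: x=[6.9247] v=[-2.8570]
Step 38: x=[6.7822] v=[-2.8504]
Step 39: x=[6.6403] v=[-2.8385]
Step 40: x=[6.4992] v=[-2.8213]
Step 41: x=[6.3593] v=[-2.7988]
Step 42: x=[6.2208] v=[-2.7710]
Step 43: x=[6.0839] v=[-2.7380]
Step 44: x=[5.9489] v=[-2.6999]
Step 45: x=[5.8161] v=[-2.6567]
Step 46: x=[5.6857] v=[-2.6086]
v[0] did not become non-negative within 46 steps; using fallback time=2.3000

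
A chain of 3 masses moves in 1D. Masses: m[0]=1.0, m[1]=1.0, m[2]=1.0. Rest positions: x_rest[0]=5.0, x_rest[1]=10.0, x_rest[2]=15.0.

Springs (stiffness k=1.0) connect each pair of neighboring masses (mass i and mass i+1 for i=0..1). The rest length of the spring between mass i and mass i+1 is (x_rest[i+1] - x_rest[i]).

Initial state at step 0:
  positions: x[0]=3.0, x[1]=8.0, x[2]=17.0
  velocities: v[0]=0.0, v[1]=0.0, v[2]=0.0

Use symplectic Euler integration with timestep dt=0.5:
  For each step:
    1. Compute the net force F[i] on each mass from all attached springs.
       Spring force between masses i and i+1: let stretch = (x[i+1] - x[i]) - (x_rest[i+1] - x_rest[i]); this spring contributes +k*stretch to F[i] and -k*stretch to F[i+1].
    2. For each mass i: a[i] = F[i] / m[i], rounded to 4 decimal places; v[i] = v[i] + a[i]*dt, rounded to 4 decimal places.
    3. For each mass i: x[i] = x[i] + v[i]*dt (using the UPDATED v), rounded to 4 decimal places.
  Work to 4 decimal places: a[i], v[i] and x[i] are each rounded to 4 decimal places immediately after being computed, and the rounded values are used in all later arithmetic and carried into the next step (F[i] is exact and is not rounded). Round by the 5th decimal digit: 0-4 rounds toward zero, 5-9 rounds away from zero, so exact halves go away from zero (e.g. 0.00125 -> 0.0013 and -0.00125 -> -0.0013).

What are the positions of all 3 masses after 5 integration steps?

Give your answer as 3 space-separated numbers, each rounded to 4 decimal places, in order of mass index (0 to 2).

Answer: 6.4220 9.0195 12.5587

Derivation:
Step 0: x=[3.0000 8.0000 17.0000] v=[0.0000 0.0000 0.0000]
Step 1: x=[3.0000 9.0000 16.0000] v=[0.0000 2.0000 -2.0000]
Step 2: x=[3.2500 10.2500 14.5000] v=[0.5000 2.5000 -3.0000]
Step 3: x=[4.0000 10.8125 13.1875] v=[1.5000 1.1250 -2.6250]
Step 4: x=[5.2032 10.2656 12.5313] v=[2.4063 -1.0938 -1.3125]
Step 5: x=[6.4220 9.0195 12.5587] v=[2.4375 -2.4922 0.0547]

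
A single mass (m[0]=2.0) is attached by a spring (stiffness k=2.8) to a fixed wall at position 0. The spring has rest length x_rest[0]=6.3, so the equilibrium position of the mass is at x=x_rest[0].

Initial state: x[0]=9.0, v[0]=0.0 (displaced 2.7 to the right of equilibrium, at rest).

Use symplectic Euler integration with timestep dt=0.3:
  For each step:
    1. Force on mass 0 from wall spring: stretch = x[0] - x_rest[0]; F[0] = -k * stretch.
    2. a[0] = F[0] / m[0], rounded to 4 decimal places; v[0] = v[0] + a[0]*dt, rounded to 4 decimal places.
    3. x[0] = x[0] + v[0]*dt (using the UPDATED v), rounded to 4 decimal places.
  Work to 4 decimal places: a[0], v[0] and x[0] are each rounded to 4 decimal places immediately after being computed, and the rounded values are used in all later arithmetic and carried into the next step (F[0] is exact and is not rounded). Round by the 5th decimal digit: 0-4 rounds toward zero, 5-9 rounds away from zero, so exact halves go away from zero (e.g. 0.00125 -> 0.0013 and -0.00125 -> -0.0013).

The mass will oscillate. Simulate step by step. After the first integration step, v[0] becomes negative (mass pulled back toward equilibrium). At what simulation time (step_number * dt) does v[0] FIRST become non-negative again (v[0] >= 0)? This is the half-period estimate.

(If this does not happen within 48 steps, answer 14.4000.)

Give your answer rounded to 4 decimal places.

Step 0: x=[9.0000] v=[0.0000]
Step 1: x=[8.6598] v=[-1.1340]
Step 2: x=[8.0223] v=[-2.1251]
Step 3: x=[7.1678] v=[-2.8485]
Step 4: x=[6.2039] v=[-3.2130]
Step 5: x=[5.2521] v=[-3.1727]
Step 6: x=[4.4323] v=[-2.7326]
Step 7: x=[3.8478] v=[-1.9482]
Step 8: x=[3.5723] v=[-0.9183]
Step 9: x=[3.6405] v=[0.2273]
First v>=0 after going negative at step 9, time=2.7000

Answer: 2.7000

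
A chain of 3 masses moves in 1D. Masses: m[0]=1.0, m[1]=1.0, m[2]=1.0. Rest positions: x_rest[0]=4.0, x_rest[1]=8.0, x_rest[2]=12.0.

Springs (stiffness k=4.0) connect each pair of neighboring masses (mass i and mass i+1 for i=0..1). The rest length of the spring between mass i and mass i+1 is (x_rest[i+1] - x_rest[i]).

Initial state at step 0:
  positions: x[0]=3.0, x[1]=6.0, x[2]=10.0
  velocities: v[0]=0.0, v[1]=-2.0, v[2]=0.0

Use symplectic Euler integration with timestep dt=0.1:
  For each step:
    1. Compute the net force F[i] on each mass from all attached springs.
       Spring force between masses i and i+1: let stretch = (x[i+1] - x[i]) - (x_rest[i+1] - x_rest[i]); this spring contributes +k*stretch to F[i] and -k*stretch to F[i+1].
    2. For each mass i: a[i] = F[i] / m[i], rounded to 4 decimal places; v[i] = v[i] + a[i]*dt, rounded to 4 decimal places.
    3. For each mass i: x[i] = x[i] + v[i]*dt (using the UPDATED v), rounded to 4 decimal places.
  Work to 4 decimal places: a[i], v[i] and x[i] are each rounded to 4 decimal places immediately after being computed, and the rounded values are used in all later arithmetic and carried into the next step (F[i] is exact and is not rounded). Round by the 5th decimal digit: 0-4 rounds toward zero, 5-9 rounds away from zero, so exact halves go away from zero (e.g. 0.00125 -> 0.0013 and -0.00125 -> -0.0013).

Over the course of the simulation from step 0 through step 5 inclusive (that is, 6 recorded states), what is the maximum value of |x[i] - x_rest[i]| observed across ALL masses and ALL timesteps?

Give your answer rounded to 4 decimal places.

Step 0: x=[3.0000 6.0000 10.0000] v=[0.0000 -2.0000 0.0000]
Step 1: x=[2.9600 5.8400 10.0000] v=[-0.4000 -1.6000 0.0000]
Step 2: x=[2.8752 5.7312 9.9936] v=[-0.8480 -1.0880 -0.0640]
Step 3: x=[2.7446 5.6787 9.9767] v=[-1.3056 -0.5254 -0.1690]
Step 4: x=[2.5714 5.6807 9.9479] v=[-1.7320 0.0202 -0.2882]
Step 5: x=[2.3626 5.7290 9.9084] v=[-2.0883 0.4834 -0.3951]
Max displacement = 2.3213

Answer: 2.3213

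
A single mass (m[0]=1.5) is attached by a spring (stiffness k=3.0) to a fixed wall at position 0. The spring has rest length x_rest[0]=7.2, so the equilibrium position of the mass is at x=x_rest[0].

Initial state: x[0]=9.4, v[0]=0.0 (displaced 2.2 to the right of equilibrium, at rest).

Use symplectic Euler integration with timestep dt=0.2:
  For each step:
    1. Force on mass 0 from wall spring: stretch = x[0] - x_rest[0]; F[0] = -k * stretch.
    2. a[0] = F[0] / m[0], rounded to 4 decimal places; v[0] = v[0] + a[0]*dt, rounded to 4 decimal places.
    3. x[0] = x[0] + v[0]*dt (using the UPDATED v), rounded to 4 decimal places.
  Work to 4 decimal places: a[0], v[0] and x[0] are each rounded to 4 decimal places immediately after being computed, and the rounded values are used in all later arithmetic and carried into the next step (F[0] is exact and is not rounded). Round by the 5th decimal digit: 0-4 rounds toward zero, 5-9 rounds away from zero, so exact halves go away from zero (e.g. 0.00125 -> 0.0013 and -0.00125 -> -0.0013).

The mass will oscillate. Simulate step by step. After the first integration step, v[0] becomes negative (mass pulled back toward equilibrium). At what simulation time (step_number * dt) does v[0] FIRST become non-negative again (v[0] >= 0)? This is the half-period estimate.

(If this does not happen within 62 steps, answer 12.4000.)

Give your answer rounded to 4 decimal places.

Step 0: x=[9.4000] v=[0.0000]
Step 1: x=[9.2240] v=[-0.8800]
Step 2: x=[8.8861] v=[-1.6896]
Step 3: x=[8.4133] v=[-2.3640]
Step 4: x=[7.8434] v=[-2.8493]
Step 5: x=[7.2221] v=[-3.1067]
Step 6: x=[6.5990] v=[-3.1155]
Step 7: x=[6.0240] v=[-2.8751]
Step 8: x=[5.5431] v=[-2.4047]
Step 9: x=[5.1947] v=[-1.7419]
Step 10: x=[5.0067] v=[-0.9398]
Step 11: x=[4.9942] v=[-0.0625]
Step 12: x=[5.1582] v=[0.8198]
First v>=0 after going negative at step 12, time=2.4000

Answer: 2.4000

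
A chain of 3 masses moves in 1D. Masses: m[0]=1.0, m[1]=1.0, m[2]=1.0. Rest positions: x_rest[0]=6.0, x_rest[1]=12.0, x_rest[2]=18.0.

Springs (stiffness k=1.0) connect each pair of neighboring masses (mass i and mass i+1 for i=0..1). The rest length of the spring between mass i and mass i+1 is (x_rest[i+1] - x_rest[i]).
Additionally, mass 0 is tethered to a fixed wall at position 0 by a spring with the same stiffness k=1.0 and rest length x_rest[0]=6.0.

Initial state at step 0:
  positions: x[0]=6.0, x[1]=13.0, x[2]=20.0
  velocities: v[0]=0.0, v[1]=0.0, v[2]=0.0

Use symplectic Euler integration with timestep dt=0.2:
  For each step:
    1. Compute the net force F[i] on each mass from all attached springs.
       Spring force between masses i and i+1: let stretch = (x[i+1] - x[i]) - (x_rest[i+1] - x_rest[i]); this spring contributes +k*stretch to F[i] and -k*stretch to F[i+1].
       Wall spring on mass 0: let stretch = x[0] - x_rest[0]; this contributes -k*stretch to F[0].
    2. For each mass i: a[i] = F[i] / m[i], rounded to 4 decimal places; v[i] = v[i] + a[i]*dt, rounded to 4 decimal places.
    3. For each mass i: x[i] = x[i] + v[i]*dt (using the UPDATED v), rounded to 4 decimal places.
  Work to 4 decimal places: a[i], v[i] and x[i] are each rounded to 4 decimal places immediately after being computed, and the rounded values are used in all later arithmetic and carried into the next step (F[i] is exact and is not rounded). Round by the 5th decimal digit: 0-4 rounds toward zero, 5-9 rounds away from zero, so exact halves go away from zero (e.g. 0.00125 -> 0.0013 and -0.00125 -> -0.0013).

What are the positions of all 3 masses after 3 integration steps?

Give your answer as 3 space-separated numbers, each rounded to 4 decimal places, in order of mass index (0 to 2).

Answer: 6.2243 12.9999 19.7679

Derivation:
Step 0: x=[6.0000 13.0000 20.0000] v=[0.0000 0.0000 0.0000]
Step 1: x=[6.0400 13.0000 19.9600] v=[0.2000 0.0000 -0.2000]
Step 2: x=[6.1168 13.0000 19.8816] v=[0.3840 0.0000 -0.3920]
Step 3: x=[6.2243 12.9999 19.7679] v=[0.5373 -0.0003 -0.5683]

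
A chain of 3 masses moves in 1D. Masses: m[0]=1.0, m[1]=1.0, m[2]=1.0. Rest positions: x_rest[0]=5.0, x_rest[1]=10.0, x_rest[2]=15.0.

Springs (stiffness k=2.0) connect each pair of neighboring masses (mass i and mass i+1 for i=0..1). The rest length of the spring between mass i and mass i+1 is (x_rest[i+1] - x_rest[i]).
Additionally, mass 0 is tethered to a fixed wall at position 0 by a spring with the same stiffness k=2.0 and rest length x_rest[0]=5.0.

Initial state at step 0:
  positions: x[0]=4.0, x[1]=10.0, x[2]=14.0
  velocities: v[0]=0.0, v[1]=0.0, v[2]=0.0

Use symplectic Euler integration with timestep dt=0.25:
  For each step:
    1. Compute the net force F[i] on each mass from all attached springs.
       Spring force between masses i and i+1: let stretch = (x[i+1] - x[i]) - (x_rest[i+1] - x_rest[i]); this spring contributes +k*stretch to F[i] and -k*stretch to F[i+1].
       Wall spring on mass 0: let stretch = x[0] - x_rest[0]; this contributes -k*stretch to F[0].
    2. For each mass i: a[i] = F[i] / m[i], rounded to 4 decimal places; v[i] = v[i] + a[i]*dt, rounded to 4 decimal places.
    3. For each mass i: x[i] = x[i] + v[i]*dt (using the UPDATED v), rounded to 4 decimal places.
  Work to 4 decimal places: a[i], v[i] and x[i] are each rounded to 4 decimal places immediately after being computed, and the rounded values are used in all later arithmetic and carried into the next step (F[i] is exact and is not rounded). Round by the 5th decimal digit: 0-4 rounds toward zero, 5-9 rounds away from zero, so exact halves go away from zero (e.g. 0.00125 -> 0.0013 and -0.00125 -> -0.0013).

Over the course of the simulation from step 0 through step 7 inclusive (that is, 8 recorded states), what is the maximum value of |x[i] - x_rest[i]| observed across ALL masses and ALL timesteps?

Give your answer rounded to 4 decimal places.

Answer: 1.1555

Derivation:
Step 0: x=[4.0000 10.0000 14.0000] v=[0.0000 0.0000 0.0000]
Step 1: x=[4.2500 9.7500 14.1250] v=[1.0000 -1.0000 0.5000]
Step 2: x=[4.6563 9.3594 14.3281] v=[1.6250 -1.5625 0.8125]
Step 3: x=[5.0684 9.0020 14.5352] v=[1.6484 -1.4297 0.8282]
Step 4: x=[5.3387 8.8445 14.6756] v=[1.0810 -0.6299 0.5616]
Step 5: x=[5.3799 8.9777 14.7121] v=[0.1646 0.5328 0.1461]
Step 6: x=[5.1983 9.3780 14.6568] v=[-0.7265 1.6011 -0.2211]
Step 7: x=[4.8894 9.9157 14.5667] v=[-1.2358 2.1507 -0.3605]
Max displacement = 1.1555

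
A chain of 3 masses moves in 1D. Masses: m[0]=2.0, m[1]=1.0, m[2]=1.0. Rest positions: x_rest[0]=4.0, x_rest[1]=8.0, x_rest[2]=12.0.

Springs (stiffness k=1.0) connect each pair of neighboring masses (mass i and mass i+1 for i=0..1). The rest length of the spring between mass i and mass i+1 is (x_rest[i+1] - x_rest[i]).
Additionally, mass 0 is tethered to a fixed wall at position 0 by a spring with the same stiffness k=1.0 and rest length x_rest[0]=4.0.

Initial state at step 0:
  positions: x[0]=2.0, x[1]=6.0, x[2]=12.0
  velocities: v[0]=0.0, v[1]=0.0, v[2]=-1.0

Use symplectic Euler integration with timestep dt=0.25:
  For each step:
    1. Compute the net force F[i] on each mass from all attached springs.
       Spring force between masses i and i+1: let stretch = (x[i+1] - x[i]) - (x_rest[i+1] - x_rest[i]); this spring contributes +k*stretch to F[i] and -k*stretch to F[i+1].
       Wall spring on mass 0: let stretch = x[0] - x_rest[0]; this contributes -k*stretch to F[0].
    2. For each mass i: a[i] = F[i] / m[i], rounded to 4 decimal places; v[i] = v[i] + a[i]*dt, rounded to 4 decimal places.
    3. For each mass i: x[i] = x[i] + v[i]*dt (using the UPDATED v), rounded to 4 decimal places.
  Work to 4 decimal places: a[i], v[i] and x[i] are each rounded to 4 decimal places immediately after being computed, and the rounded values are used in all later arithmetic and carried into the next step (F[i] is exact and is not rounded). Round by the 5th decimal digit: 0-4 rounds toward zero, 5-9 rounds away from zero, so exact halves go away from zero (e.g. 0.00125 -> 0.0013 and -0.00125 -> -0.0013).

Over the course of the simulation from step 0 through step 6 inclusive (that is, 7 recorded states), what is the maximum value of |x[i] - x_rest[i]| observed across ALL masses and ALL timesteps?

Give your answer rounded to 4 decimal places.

Answer: 2.7526

Derivation:
Step 0: x=[2.0000 6.0000 12.0000] v=[0.0000 0.0000 -1.0000]
Step 1: x=[2.0625 6.1250 11.6250] v=[0.2500 0.5000 -1.5000]
Step 2: x=[2.1875 6.3399 11.1563] v=[0.5000 0.8594 -1.8750]
Step 3: x=[2.3739 6.5963 10.6365] v=[0.7456 1.0254 -2.0791]
Step 4: x=[2.6181 6.8413 10.1142] v=[0.9767 0.9799 -2.0892]
Step 5: x=[2.9125 7.0269 9.6374] v=[1.1774 0.7423 -1.9074]
Step 6: x=[3.2444 7.1185 9.2474] v=[1.3277 0.3663 -1.5600]
Max displacement = 2.7526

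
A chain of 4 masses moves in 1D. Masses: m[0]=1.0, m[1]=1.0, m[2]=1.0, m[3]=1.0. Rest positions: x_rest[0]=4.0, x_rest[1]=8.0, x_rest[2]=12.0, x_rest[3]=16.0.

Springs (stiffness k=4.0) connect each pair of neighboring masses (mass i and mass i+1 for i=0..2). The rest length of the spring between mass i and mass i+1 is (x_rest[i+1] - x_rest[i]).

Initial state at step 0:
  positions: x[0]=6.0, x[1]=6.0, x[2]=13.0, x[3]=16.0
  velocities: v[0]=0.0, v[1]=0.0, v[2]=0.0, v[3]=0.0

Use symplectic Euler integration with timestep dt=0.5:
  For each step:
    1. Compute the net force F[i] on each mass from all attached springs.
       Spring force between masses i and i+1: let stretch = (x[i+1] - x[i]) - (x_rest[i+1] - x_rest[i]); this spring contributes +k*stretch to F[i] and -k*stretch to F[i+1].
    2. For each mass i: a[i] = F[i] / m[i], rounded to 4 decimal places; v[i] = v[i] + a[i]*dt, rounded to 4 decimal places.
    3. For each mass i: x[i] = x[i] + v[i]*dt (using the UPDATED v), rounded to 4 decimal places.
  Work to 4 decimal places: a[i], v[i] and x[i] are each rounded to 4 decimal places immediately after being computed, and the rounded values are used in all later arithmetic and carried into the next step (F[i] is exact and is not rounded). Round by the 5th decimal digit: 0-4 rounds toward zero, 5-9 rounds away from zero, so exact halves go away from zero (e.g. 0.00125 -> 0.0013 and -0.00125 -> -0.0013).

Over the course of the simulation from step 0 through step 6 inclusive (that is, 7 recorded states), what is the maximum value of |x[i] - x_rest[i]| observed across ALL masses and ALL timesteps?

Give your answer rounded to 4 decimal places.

Answer: 5.0000

Derivation:
Step 0: x=[6.0000 6.0000 13.0000 16.0000] v=[0.0000 0.0000 0.0000 0.0000]
Step 1: x=[2.0000 13.0000 9.0000 17.0000] v=[-8.0000 14.0000 -8.0000 2.0000]
Step 2: x=[5.0000 5.0000 17.0000 14.0000] v=[6.0000 -16.0000 16.0000 -6.0000]
Step 3: x=[4.0000 9.0000 10.0000 18.0000] v=[-2.0000 8.0000 -14.0000 8.0000]
Step 4: x=[4.0000 9.0000 10.0000 18.0000] v=[0.0000 0.0000 0.0000 0.0000]
Step 5: x=[5.0000 5.0000 17.0000 14.0000] v=[2.0000 -8.0000 14.0000 -8.0000]
Step 6: x=[2.0000 13.0000 9.0000 17.0000] v=[-6.0000 16.0000 -16.0000 6.0000]
Max displacement = 5.0000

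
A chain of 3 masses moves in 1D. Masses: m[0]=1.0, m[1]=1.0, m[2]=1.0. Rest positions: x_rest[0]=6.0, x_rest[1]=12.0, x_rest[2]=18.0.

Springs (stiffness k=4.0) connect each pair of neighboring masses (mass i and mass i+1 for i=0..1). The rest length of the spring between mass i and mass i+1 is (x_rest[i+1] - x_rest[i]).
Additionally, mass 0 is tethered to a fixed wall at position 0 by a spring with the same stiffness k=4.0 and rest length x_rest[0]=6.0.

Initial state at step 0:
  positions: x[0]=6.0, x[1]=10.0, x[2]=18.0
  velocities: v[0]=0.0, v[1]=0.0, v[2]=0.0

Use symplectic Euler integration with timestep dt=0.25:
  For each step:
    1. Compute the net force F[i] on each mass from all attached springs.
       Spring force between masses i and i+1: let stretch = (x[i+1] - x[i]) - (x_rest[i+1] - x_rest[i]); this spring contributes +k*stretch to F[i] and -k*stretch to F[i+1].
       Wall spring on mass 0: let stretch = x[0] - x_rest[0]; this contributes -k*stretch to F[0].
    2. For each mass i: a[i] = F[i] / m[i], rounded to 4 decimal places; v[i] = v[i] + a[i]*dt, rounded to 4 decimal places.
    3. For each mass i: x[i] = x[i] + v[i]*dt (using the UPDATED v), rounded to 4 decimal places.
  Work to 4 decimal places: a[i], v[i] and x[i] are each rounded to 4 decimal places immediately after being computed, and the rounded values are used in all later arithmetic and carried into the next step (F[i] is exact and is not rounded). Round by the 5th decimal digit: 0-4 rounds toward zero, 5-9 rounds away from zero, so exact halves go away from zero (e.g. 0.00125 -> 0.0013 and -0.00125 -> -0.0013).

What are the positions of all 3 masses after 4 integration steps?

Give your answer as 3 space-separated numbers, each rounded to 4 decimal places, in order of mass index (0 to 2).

Answer: 5.8047 12.4297 16.8751

Derivation:
Step 0: x=[6.0000 10.0000 18.0000] v=[0.0000 0.0000 0.0000]
Step 1: x=[5.5000 11.0000 17.5000] v=[-2.0000 4.0000 -2.0000]
Step 2: x=[5.0000 12.2500 16.8750] v=[-2.0000 5.0000 -2.5000]
Step 3: x=[5.0625 12.8438 16.5938] v=[0.2500 2.3750 -1.1250]
Step 4: x=[5.8047 12.4297 16.8751] v=[2.9688 -1.6563 1.1250]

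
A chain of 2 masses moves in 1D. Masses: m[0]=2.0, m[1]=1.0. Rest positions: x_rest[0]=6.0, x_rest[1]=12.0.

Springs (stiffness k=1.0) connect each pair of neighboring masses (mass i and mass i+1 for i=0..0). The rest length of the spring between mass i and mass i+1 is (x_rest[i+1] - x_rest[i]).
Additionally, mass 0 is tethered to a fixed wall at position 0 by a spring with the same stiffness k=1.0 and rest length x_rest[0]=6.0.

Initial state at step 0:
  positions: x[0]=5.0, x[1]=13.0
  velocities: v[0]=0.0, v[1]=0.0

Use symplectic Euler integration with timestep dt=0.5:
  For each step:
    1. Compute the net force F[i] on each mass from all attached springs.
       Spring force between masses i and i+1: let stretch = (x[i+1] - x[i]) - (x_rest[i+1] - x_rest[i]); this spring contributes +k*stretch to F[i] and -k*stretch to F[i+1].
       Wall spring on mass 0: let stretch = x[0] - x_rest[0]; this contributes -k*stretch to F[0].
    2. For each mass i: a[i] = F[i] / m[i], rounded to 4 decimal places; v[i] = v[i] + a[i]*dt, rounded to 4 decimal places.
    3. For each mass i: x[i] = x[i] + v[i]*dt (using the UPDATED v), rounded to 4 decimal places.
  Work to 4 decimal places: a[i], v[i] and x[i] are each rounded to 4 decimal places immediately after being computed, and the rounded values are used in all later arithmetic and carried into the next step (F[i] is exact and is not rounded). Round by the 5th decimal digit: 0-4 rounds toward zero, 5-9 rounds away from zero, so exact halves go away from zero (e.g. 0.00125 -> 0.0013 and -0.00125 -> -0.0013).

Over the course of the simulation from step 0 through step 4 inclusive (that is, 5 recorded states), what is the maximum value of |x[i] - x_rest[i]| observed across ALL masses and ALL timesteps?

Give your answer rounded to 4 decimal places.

Answer: 1.3349

Derivation:
Step 0: x=[5.0000 13.0000] v=[0.0000 0.0000]
Step 1: x=[5.3750 12.5000] v=[0.7500 -1.0000]
Step 2: x=[5.9688 11.7188] v=[1.1875 -1.5625]
Step 3: x=[6.5352 11.0001] v=[1.1328 -1.4375]
Step 4: x=[6.8428 10.6651] v=[0.6152 -0.6700]
Max displacement = 1.3349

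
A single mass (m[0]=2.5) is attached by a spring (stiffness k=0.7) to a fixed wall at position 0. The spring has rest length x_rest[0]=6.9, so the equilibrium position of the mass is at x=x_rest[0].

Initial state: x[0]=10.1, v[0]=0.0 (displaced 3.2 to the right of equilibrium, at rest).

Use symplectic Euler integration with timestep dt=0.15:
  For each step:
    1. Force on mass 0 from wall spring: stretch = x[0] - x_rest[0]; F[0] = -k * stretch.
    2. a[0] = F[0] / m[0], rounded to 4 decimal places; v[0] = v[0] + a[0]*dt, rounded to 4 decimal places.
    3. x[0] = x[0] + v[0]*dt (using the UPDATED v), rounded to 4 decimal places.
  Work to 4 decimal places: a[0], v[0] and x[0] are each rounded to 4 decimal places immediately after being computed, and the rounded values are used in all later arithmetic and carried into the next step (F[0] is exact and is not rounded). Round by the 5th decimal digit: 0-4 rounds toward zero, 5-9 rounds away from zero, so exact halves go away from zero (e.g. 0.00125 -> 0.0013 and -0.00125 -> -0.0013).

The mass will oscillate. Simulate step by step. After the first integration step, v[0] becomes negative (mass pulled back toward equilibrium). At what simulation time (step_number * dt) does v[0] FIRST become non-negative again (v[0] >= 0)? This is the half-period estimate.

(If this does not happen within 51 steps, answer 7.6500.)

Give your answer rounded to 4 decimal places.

Answer: 6.0000

Derivation:
Step 0: x=[10.1000] v=[0.0000]
Step 1: x=[10.0798] v=[-0.1344]
Step 2: x=[10.0396] v=[-0.2679]
Step 3: x=[9.9796] v=[-0.3998]
Step 4: x=[9.9002] v=[-0.5291]
Step 5: x=[9.8019] v=[-0.6551]
Step 6: x=[9.6854] v=[-0.7770]
Step 7: x=[9.5513] v=[-0.8940]
Step 8: x=[9.4005] v=[-1.0054]
Step 9: x=[9.2339] v=[-1.1104]
Step 10: x=[9.0526] v=[-1.2084]
Step 11: x=[8.8578] v=[-1.2988]
Step 12: x=[8.6507] v=[-1.3810]
Step 13: x=[8.4325] v=[-1.4545]
Step 14: x=[8.2047] v=[-1.5189]
Step 15: x=[7.9686] v=[-1.5737]
Step 16: x=[7.7258] v=[-1.6186]
Step 17: x=[7.4778] v=[-1.6533]
Step 18: x=[7.2262] v=[-1.6776]
Step 19: x=[6.9725] v=[-1.6913]
Step 20: x=[6.7184] v=[-1.6943]
Step 21: x=[6.4654] v=[-1.6867]
Step 22: x=[6.2151] v=[-1.6684]
Step 23: x=[5.9692] v=[-1.6396]
Step 24: x=[5.7291] v=[-1.6005]
Step 25: x=[5.4964] v=[-1.5513]
Step 26: x=[5.2725] v=[-1.4924]
Step 27: x=[5.0589] v=[-1.4240]
Step 28: x=[4.8569] v=[-1.3467]
Step 29: x=[4.6678] v=[-1.2609]
Step 30: x=[4.4927] v=[-1.1672]
Step 31: x=[4.3328] v=[-1.0661]
Step 32: x=[4.1891] v=[-0.9583]
Step 33: x=[4.0624] v=[-0.8444]
Step 34: x=[3.9536] v=[-0.7252]
Step 35: x=[3.8634] v=[-0.6015]
Step 36: x=[3.7923] v=[-0.4740]
Step 37: x=[3.7408] v=[-0.3435]
Step 38: x=[3.7092] v=[-0.2108]
Step 39: x=[3.6977] v=[-0.0768]
Step 40: x=[3.7064] v=[0.0577]
First v>=0 after going negative at step 40, time=6.0000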